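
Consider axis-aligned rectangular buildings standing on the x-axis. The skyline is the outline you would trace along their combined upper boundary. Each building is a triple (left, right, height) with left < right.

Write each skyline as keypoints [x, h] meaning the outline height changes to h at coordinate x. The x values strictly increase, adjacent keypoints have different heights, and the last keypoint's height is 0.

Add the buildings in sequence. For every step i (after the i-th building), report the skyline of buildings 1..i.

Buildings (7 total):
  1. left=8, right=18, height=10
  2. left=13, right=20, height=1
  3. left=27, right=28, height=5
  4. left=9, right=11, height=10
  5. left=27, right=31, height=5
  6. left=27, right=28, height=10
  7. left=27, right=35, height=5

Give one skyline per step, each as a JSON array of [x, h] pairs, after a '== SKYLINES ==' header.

== SKYLINES ==
[[8,10],[18,0]]
[[8,10],[18,1],[20,0]]
[[8,10],[18,1],[20,0],[27,5],[28,0]]
[[8,10],[18,1],[20,0],[27,5],[28,0]]
[[8,10],[18,1],[20,0],[27,5],[31,0]]
[[8,10],[18,1],[20,0],[27,10],[28,5],[31,0]]
[[8,10],[18,1],[20,0],[27,10],[28,5],[35,0]]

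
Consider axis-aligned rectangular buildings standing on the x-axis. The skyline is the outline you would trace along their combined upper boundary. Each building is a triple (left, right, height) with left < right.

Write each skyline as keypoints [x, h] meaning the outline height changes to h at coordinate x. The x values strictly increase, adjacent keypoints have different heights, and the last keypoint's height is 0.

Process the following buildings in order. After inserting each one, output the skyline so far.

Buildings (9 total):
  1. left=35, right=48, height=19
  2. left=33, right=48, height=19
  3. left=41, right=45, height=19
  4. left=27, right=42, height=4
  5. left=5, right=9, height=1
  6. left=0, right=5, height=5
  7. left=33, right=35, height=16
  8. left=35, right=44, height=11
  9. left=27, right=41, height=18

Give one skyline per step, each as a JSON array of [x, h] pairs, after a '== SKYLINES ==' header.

== SKYLINES ==
[[35,19],[48,0]]
[[33,19],[48,0]]
[[33,19],[48,0]]
[[27,4],[33,19],[48,0]]
[[5,1],[9,0],[27,4],[33,19],[48,0]]
[[0,5],[5,1],[9,0],[27,4],[33,19],[48,0]]
[[0,5],[5,1],[9,0],[27,4],[33,19],[48,0]]
[[0,5],[5,1],[9,0],[27,4],[33,19],[48,0]]
[[0,5],[5,1],[9,0],[27,18],[33,19],[48,0]]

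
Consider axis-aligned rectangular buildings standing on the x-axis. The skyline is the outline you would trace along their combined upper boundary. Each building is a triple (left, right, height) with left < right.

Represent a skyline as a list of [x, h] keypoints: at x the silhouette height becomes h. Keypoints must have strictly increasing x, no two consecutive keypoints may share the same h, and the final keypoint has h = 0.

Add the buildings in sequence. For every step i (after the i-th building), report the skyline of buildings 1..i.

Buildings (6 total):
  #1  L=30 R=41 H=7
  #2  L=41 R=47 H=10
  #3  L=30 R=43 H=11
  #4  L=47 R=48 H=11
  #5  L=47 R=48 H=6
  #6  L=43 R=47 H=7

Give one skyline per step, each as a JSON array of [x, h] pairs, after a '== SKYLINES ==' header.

== SKYLINES ==
[[30,7],[41,0]]
[[30,7],[41,10],[47,0]]
[[30,11],[43,10],[47,0]]
[[30,11],[43,10],[47,11],[48,0]]
[[30,11],[43,10],[47,11],[48,0]]
[[30,11],[43,10],[47,11],[48,0]]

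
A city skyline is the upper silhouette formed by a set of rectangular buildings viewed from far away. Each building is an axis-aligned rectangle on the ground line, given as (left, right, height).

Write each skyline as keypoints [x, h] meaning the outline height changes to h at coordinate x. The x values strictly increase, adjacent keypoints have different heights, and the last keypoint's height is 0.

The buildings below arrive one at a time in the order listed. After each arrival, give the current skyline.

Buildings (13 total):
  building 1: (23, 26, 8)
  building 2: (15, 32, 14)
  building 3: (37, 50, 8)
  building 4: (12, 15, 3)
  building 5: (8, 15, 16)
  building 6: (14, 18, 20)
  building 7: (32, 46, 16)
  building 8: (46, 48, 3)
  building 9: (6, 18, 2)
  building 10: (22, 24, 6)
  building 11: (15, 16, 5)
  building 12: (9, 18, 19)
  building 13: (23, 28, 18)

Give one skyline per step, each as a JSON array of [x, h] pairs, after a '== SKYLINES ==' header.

== SKYLINES ==
[[23,8],[26,0]]
[[15,14],[32,0]]
[[15,14],[32,0],[37,8],[50,0]]
[[12,3],[15,14],[32,0],[37,8],[50,0]]
[[8,16],[15,14],[32,0],[37,8],[50,0]]
[[8,16],[14,20],[18,14],[32,0],[37,8],[50,0]]
[[8,16],[14,20],[18,14],[32,16],[46,8],[50,0]]
[[8,16],[14,20],[18,14],[32,16],[46,8],[50,0]]
[[6,2],[8,16],[14,20],[18,14],[32,16],[46,8],[50,0]]
[[6,2],[8,16],[14,20],[18,14],[32,16],[46,8],[50,0]]
[[6,2],[8,16],[14,20],[18,14],[32,16],[46,8],[50,0]]
[[6,2],[8,16],[9,19],[14,20],[18,14],[32,16],[46,8],[50,0]]
[[6,2],[8,16],[9,19],[14,20],[18,14],[23,18],[28,14],[32,16],[46,8],[50,0]]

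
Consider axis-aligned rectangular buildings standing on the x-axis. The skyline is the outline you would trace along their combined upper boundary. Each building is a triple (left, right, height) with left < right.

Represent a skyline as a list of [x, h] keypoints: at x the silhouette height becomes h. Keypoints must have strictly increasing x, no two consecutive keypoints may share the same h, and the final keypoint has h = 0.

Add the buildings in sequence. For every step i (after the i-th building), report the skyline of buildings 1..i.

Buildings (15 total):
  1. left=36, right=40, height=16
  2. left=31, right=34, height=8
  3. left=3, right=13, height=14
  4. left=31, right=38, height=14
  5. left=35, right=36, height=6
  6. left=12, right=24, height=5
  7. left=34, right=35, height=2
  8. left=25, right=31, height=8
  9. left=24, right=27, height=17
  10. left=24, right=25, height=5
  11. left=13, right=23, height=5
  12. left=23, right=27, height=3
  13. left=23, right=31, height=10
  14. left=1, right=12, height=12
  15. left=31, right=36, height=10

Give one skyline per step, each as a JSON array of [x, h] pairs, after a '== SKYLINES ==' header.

== SKYLINES ==
[[36,16],[40,0]]
[[31,8],[34,0],[36,16],[40,0]]
[[3,14],[13,0],[31,8],[34,0],[36,16],[40,0]]
[[3,14],[13,0],[31,14],[36,16],[40,0]]
[[3,14],[13,0],[31,14],[36,16],[40,0]]
[[3,14],[13,5],[24,0],[31,14],[36,16],[40,0]]
[[3,14],[13,5],[24,0],[31,14],[36,16],[40,0]]
[[3,14],[13,5],[24,0],[25,8],[31,14],[36,16],[40,0]]
[[3,14],[13,5],[24,17],[27,8],[31,14],[36,16],[40,0]]
[[3,14],[13,5],[24,17],[27,8],[31,14],[36,16],[40,0]]
[[3,14],[13,5],[24,17],[27,8],[31,14],[36,16],[40,0]]
[[3,14],[13,5],[24,17],[27,8],[31,14],[36,16],[40,0]]
[[3,14],[13,5],[23,10],[24,17],[27,10],[31,14],[36,16],[40,0]]
[[1,12],[3,14],[13,5],[23,10],[24,17],[27,10],[31,14],[36,16],[40,0]]
[[1,12],[3,14],[13,5],[23,10],[24,17],[27,10],[31,14],[36,16],[40,0]]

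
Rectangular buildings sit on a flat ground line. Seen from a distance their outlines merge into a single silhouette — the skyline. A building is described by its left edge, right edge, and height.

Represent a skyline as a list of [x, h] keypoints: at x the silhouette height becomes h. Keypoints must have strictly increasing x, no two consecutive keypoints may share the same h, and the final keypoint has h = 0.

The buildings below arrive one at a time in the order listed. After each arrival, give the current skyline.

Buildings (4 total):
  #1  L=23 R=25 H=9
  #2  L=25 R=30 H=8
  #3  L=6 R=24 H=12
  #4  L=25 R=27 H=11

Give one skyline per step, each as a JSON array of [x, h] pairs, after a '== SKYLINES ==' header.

== SKYLINES ==
[[23,9],[25,0]]
[[23,9],[25,8],[30,0]]
[[6,12],[24,9],[25,8],[30,0]]
[[6,12],[24,9],[25,11],[27,8],[30,0]]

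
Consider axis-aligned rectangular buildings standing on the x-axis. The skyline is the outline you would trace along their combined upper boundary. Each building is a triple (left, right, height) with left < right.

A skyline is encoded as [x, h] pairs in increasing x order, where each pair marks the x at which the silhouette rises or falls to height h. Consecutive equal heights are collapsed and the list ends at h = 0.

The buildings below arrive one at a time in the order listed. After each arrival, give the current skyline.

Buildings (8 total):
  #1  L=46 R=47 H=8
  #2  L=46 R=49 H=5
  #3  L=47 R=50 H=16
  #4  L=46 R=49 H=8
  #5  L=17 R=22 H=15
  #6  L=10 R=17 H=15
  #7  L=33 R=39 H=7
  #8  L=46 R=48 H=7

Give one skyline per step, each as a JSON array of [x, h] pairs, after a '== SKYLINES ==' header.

== SKYLINES ==
[[46,8],[47,0]]
[[46,8],[47,5],[49,0]]
[[46,8],[47,16],[50,0]]
[[46,8],[47,16],[50,0]]
[[17,15],[22,0],[46,8],[47,16],[50,0]]
[[10,15],[22,0],[46,8],[47,16],[50,0]]
[[10,15],[22,0],[33,7],[39,0],[46,8],[47,16],[50,0]]
[[10,15],[22,0],[33,7],[39,0],[46,8],[47,16],[50,0]]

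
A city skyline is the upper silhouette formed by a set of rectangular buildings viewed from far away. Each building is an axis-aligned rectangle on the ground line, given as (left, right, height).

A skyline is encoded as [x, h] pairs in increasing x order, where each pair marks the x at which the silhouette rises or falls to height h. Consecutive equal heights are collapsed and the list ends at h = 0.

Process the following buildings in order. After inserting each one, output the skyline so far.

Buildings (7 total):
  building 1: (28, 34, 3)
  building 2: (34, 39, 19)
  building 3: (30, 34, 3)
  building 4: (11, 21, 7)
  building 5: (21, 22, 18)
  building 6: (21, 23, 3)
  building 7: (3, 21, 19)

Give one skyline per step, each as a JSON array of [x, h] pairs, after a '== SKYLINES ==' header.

== SKYLINES ==
[[28,3],[34,0]]
[[28,3],[34,19],[39,0]]
[[28,3],[34,19],[39,0]]
[[11,7],[21,0],[28,3],[34,19],[39,0]]
[[11,7],[21,18],[22,0],[28,3],[34,19],[39,0]]
[[11,7],[21,18],[22,3],[23,0],[28,3],[34,19],[39,0]]
[[3,19],[21,18],[22,3],[23,0],[28,3],[34,19],[39,0]]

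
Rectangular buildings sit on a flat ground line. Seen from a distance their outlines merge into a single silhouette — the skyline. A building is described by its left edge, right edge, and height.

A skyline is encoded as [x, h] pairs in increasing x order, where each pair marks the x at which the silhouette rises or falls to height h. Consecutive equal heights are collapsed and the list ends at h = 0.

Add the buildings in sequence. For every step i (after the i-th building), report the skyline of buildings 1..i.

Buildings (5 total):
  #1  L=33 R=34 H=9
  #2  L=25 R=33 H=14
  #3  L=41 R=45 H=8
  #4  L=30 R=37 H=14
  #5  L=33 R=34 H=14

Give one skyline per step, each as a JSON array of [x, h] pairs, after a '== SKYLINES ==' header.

== SKYLINES ==
[[33,9],[34,0]]
[[25,14],[33,9],[34,0]]
[[25,14],[33,9],[34,0],[41,8],[45,0]]
[[25,14],[37,0],[41,8],[45,0]]
[[25,14],[37,0],[41,8],[45,0]]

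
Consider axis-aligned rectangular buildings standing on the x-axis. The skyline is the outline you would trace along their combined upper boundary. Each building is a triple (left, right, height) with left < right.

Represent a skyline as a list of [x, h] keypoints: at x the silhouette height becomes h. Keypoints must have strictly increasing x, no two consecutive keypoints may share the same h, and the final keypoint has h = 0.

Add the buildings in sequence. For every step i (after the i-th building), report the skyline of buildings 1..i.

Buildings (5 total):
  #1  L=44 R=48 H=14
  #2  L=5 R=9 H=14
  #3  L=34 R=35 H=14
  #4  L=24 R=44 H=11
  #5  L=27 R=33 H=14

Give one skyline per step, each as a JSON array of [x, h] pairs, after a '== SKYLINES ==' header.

== SKYLINES ==
[[44,14],[48,0]]
[[5,14],[9,0],[44,14],[48,0]]
[[5,14],[9,0],[34,14],[35,0],[44,14],[48,0]]
[[5,14],[9,0],[24,11],[34,14],[35,11],[44,14],[48,0]]
[[5,14],[9,0],[24,11],[27,14],[33,11],[34,14],[35,11],[44,14],[48,0]]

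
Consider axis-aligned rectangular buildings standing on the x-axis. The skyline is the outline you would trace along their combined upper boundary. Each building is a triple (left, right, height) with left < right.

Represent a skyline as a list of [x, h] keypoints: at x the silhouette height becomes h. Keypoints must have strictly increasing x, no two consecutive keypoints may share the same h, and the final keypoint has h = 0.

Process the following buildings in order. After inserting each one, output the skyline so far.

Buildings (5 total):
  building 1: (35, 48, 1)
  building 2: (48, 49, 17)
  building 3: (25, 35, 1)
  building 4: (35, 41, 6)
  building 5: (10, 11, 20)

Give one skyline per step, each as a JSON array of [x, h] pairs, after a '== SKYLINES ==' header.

== SKYLINES ==
[[35,1],[48,0]]
[[35,1],[48,17],[49,0]]
[[25,1],[48,17],[49,0]]
[[25,1],[35,6],[41,1],[48,17],[49,0]]
[[10,20],[11,0],[25,1],[35,6],[41,1],[48,17],[49,0]]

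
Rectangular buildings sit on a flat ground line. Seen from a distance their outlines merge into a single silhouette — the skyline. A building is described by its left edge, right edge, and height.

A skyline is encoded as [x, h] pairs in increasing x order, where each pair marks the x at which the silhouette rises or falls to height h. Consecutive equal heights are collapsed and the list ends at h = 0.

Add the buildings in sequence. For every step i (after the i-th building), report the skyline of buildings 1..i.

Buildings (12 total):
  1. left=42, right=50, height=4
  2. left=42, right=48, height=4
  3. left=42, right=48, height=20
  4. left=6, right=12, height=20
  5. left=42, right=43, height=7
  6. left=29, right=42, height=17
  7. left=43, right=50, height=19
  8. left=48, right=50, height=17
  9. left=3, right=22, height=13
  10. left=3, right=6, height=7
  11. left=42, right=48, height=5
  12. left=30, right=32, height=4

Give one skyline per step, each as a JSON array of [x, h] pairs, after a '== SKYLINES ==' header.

== SKYLINES ==
[[42,4],[50,0]]
[[42,4],[50,0]]
[[42,20],[48,4],[50,0]]
[[6,20],[12,0],[42,20],[48,4],[50,0]]
[[6,20],[12,0],[42,20],[48,4],[50,0]]
[[6,20],[12,0],[29,17],[42,20],[48,4],[50,0]]
[[6,20],[12,0],[29,17],[42,20],[48,19],[50,0]]
[[6,20],[12,0],[29,17],[42,20],[48,19],[50,0]]
[[3,13],[6,20],[12,13],[22,0],[29,17],[42,20],[48,19],[50,0]]
[[3,13],[6,20],[12,13],[22,0],[29,17],[42,20],[48,19],[50,0]]
[[3,13],[6,20],[12,13],[22,0],[29,17],[42,20],[48,19],[50,0]]
[[3,13],[6,20],[12,13],[22,0],[29,17],[42,20],[48,19],[50,0]]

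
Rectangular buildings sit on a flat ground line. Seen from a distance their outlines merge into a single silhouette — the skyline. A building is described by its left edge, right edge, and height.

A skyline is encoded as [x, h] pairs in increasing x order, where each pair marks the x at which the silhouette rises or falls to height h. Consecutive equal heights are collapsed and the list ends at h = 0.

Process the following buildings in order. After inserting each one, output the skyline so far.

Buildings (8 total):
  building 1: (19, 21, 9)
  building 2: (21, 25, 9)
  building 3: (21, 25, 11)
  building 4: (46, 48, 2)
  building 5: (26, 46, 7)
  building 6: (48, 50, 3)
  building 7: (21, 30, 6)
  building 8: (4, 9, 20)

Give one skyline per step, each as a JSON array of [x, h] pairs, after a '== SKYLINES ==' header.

== SKYLINES ==
[[19,9],[21,0]]
[[19,9],[25,0]]
[[19,9],[21,11],[25,0]]
[[19,9],[21,11],[25,0],[46,2],[48,0]]
[[19,9],[21,11],[25,0],[26,7],[46,2],[48,0]]
[[19,9],[21,11],[25,0],[26,7],[46,2],[48,3],[50,0]]
[[19,9],[21,11],[25,6],[26,7],[46,2],[48,3],[50,0]]
[[4,20],[9,0],[19,9],[21,11],[25,6],[26,7],[46,2],[48,3],[50,0]]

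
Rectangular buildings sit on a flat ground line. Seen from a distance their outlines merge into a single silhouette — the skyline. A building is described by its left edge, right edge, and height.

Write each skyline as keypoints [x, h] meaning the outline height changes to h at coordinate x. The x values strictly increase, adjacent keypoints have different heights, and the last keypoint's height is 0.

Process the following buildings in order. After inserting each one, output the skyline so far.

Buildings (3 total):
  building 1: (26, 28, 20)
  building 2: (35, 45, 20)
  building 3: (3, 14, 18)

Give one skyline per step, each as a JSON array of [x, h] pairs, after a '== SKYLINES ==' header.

== SKYLINES ==
[[26,20],[28,0]]
[[26,20],[28,0],[35,20],[45,0]]
[[3,18],[14,0],[26,20],[28,0],[35,20],[45,0]]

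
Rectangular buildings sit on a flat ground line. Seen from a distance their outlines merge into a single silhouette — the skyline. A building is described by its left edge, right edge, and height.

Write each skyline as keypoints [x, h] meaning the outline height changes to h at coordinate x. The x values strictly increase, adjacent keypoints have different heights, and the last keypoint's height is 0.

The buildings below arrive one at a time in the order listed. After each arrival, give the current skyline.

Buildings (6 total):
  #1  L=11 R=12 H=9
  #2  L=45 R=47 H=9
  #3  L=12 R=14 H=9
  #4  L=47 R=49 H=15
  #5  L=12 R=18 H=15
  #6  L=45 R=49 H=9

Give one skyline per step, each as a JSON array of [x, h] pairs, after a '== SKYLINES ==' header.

== SKYLINES ==
[[11,9],[12,0]]
[[11,9],[12,0],[45,9],[47,0]]
[[11,9],[14,0],[45,9],[47,0]]
[[11,9],[14,0],[45,9],[47,15],[49,0]]
[[11,9],[12,15],[18,0],[45,9],[47,15],[49,0]]
[[11,9],[12,15],[18,0],[45,9],[47,15],[49,0]]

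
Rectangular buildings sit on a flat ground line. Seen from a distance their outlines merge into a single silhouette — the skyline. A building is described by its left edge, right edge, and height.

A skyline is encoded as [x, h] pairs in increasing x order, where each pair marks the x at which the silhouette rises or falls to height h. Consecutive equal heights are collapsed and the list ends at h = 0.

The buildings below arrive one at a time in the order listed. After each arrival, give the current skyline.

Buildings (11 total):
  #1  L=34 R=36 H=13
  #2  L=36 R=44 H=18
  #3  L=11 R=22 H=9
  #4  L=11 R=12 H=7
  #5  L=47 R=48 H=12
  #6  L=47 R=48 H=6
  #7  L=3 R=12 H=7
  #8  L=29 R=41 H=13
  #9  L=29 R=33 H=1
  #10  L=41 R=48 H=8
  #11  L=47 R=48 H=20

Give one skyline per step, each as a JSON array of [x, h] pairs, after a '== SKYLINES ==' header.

== SKYLINES ==
[[34,13],[36,0]]
[[34,13],[36,18],[44,0]]
[[11,9],[22,0],[34,13],[36,18],[44,0]]
[[11,9],[22,0],[34,13],[36,18],[44,0]]
[[11,9],[22,0],[34,13],[36,18],[44,0],[47,12],[48,0]]
[[11,9],[22,0],[34,13],[36,18],[44,0],[47,12],[48,0]]
[[3,7],[11,9],[22,0],[34,13],[36,18],[44,0],[47,12],[48,0]]
[[3,7],[11,9],[22,0],[29,13],[36,18],[44,0],[47,12],[48,0]]
[[3,7],[11,9],[22,0],[29,13],[36,18],[44,0],[47,12],[48,0]]
[[3,7],[11,9],[22,0],[29,13],[36,18],[44,8],[47,12],[48,0]]
[[3,7],[11,9],[22,0],[29,13],[36,18],[44,8],[47,20],[48,0]]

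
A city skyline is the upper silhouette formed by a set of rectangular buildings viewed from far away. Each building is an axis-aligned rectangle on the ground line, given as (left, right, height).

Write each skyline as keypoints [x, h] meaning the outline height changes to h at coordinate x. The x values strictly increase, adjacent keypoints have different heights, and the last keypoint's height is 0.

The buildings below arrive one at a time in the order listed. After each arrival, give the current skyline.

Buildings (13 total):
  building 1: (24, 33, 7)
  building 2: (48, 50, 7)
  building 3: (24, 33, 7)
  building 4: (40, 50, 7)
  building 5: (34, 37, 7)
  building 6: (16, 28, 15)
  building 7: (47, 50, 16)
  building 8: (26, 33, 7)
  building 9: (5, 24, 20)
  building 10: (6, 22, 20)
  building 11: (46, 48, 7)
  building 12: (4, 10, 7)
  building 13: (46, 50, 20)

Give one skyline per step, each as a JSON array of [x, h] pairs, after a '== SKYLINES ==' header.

== SKYLINES ==
[[24,7],[33,0]]
[[24,7],[33,0],[48,7],[50,0]]
[[24,7],[33,0],[48,7],[50,0]]
[[24,7],[33,0],[40,7],[50,0]]
[[24,7],[33,0],[34,7],[37,0],[40,7],[50,0]]
[[16,15],[28,7],[33,0],[34,7],[37,0],[40,7],[50,0]]
[[16,15],[28,7],[33,0],[34,7],[37,0],[40,7],[47,16],[50,0]]
[[16,15],[28,7],[33,0],[34,7],[37,0],[40,7],[47,16],[50,0]]
[[5,20],[24,15],[28,7],[33,0],[34,7],[37,0],[40,7],[47,16],[50,0]]
[[5,20],[24,15],[28,7],[33,0],[34,7],[37,0],[40,7],[47,16],[50,0]]
[[5,20],[24,15],[28,7],[33,0],[34,7],[37,0],[40,7],[47,16],[50,0]]
[[4,7],[5,20],[24,15],[28,7],[33,0],[34,7],[37,0],[40,7],[47,16],[50,0]]
[[4,7],[5,20],[24,15],[28,7],[33,0],[34,7],[37,0],[40,7],[46,20],[50,0]]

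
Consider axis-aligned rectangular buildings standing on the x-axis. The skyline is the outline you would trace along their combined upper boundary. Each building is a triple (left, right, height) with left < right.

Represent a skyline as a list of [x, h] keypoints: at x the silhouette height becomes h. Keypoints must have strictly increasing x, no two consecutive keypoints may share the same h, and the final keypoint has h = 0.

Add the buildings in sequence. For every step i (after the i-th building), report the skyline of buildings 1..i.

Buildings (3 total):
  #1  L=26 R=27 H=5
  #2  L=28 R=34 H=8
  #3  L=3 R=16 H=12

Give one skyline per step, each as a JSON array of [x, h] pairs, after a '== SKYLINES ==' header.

== SKYLINES ==
[[26,5],[27,0]]
[[26,5],[27,0],[28,8],[34,0]]
[[3,12],[16,0],[26,5],[27,0],[28,8],[34,0]]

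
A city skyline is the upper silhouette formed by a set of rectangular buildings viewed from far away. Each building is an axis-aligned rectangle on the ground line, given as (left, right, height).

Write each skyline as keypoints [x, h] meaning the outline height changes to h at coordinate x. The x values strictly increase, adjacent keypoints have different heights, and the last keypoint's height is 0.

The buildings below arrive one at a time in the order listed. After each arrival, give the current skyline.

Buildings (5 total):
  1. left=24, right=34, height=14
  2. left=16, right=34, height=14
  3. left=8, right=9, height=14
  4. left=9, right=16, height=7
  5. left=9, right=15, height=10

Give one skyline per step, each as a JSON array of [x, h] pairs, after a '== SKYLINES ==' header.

== SKYLINES ==
[[24,14],[34,0]]
[[16,14],[34,0]]
[[8,14],[9,0],[16,14],[34,0]]
[[8,14],[9,7],[16,14],[34,0]]
[[8,14],[9,10],[15,7],[16,14],[34,0]]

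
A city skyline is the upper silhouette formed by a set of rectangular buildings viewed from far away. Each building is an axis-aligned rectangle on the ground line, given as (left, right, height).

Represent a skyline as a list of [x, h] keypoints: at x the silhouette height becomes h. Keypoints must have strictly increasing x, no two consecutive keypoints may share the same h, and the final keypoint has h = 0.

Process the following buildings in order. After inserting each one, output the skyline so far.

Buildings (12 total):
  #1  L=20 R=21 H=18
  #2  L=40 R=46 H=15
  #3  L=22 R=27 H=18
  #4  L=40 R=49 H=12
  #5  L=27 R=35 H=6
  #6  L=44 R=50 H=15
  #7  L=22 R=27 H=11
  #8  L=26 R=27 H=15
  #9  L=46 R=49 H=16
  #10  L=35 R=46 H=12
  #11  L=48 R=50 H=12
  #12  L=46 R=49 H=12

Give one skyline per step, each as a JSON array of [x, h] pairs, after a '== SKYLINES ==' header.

== SKYLINES ==
[[20,18],[21,0]]
[[20,18],[21,0],[40,15],[46,0]]
[[20,18],[21,0],[22,18],[27,0],[40,15],[46,0]]
[[20,18],[21,0],[22,18],[27,0],[40,15],[46,12],[49,0]]
[[20,18],[21,0],[22,18],[27,6],[35,0],[40,15],[46,12],[49,0]]
[[20,18],[21,0],[22,18],[27,6],[35,0],[40,15],[50,0]]
[[20,18],[21,0],[22,18],[27,6],[35,0],[40,15],[50,0]]
[[20,18],[21,0],[22,18],[27,6],[35,0],[40,15],[50,0]]
[[20,18],[21,0],[22,18],[27,6],[35,0],[40,15],[46,16],[49,15],[50,0]]
[[20,18],[21,0],[22,18],[27,6],[35,12],[40,15],[46,16],[49,15],[50,0]]
[[20,18],[21,0],[22,18],[27,6],[35,12],[40,15],[46,16],[49,15],[50,0]]
[[20,18],[21,0],[22,18],[27,6],[35,12],[40,15],[46,16],[49,15],[50,0]]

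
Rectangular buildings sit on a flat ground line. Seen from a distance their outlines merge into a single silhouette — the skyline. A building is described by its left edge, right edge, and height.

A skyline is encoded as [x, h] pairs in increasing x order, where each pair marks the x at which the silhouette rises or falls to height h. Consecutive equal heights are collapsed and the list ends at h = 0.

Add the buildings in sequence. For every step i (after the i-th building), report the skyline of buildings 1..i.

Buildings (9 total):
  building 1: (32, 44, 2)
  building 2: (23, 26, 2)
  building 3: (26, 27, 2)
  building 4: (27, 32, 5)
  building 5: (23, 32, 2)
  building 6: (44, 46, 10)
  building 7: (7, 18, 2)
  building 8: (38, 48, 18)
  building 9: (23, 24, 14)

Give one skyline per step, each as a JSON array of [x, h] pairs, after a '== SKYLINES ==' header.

== SKYLINES ==
[[32,2],[44,0]]
[[23,2],[26,0],[32,2],[44,0]]
[[23,2],[27,0],[32,2],[44,0]]
[[23,2],[27,5],[32,2],[44,0]]
[[23,2],[27,5],[32,2],[44,0]]
[[23,2],[27,5],[32,2],[44,10],[46,0]]
[[7,2],[18,0],[23,2],[27,5],[32,2],[44,10],[46,0]]
[[7,2],[18,0],[23,2],[27,5],[32,2],[38,18],[48,0]]
[[7,2],[18,0],[23,14],[24,2],[27,5],[32,2],[38,18],[48,0]]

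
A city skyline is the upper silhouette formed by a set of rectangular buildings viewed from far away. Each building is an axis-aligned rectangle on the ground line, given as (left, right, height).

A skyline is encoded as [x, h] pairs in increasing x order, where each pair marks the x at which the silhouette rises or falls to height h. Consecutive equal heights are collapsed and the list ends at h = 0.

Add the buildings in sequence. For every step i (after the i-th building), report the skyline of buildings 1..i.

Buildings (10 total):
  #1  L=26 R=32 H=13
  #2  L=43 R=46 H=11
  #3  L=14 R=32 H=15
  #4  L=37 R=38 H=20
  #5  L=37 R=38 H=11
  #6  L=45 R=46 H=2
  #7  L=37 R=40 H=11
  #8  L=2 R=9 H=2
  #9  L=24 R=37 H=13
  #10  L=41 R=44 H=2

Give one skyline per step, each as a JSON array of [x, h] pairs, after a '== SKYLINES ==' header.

== SKYLINES ==
[[26,13],[32,0]]
[[26,13],[32,0],[43,11],[46,0]]
[[14,15],[32,0],[43,11],[46,0]]
[[14,15],[32,0],[37,20],[38,0],[43,11],[46,0]]
[[14,15],[32,0],[37,20],[38,0],[43,11],[46,0]]
[[14,15],[32,0],[37,20],[38,0],[43,11],[46,0]]
[[14,15],[32,0],[37,20],[38,11],[40,0],[43,11],[46,0]]
[[2,2],[9,0],[14,15],[32,0],[37,20],[38,11],[40,0],[43,11],[46,0]]
[[2,2],[9,0],[14,15],[32,13],[37,20],[38,11],[40,0],[43,11],[46,0]]
[[2,2],[9,0],[14,15],[32,13],[37,20],[38,11],[40,0],[41,2],[43,11],[46,0]]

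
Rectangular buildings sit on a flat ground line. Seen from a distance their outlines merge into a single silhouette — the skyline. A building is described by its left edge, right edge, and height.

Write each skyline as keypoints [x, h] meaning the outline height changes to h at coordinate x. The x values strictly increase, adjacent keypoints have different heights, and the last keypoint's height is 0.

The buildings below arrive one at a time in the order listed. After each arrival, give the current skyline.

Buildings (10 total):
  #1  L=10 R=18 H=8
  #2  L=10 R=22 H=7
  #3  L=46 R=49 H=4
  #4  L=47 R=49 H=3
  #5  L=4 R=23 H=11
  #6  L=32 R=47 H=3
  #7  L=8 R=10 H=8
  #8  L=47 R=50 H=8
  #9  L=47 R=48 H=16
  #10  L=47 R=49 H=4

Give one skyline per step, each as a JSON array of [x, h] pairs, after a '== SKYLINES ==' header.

== SKYLINES ==
[[10,8],[18,0]]
[[10,8],[18,7],[22,0]]
[[10,8],[18,7],[22,0],[46,4],[49,0]]
[[10,8],[18,7],[22,0],[46,4],[49,0]]
[[4,11],[23,0],[46,4],[49,0]]
[[4,11],[23,0],[32,3],[46,4],[49,0]]
[[4,11],[23,0],[32,3],[46,4],[49,0]]
[[4,11],[23,0],[32,3],[46,4],[47,8],[50,0]]
[[4,11],[23,0],[32,3],[46,4],[47,16],[48,8],[50,0]]
[[4,11],[23,0],[32,3],[46,4],[47,16],[48,8],[50,0]]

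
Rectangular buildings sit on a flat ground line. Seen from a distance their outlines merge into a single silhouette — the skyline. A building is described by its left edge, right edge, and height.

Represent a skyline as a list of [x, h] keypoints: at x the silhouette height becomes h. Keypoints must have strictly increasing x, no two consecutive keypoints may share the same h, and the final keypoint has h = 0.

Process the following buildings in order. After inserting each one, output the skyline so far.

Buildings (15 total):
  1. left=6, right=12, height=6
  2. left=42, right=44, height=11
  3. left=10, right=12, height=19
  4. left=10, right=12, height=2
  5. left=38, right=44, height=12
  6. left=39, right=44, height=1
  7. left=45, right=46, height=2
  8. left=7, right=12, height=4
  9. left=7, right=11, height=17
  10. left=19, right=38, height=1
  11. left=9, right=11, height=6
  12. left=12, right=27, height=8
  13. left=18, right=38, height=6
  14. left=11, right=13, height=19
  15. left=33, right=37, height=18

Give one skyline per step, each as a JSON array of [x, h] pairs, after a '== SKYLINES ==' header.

== SKYLINES ==
[[6,6],[12,0]]
[[6,6],[12,0],[42,11],[44,0]]
[[6,6],[10,19],[12,0],[42,11],[44,0]]
[[6,6],[10,19],[12,0],[42,11],[44,0]]
[[6,6],[10,19],[12,0],[38,12],[44,0]]
[[6,6],[10,19],[12,0],[38,12],[44,0]]
[[6,6],[10,19],[12,0],[38,12],[44,0],[45,2],[46,0]]
[[6,6],[10,19],[12,0],[38,12],[44,0],[45,2],[46,0]]
[[6,6],[7,17],[10,19],[12,0],[38,12],[44,0],[45,2],[46,0]]
[[6,6],[7,17],[10,19],[12,0],[19,1],[38,12],[44,0],[45,2],[46,0]]
[[6,6],[7,17],[10,19],[12,0],[19,1],[38,12],[44,0],[45,2],[46,0]]
[[6,6],[7,17],[10,19],[12,8],[27,1],[38,12],[44,0],[45,2],[46,0]]
[[6,6],[7,17],[10,19],[12,8],[27,6],[38,12],[44,0],[45,2],[46,0]]
[[6,6],[7,17],[10,19],[13,8],[27,6],[38,12],[44,0],[45,2],[46,0]]
[[6,6],[7,17],[10,19],[13,8],[27,6],[33,18],[37,6],[38,12],[44,0],[45,2],[46,0]]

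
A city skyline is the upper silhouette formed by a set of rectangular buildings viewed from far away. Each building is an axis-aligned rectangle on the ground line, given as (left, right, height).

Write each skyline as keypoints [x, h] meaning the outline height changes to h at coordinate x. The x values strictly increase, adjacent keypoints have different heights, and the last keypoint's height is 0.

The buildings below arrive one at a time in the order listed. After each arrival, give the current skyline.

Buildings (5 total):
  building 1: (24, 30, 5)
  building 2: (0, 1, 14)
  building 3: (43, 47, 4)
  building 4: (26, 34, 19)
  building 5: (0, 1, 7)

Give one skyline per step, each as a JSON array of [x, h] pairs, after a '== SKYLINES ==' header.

== SKYLINES ==
[[24,5],[30,0]]
[[0,14],[1,0],[24,5],[30,0]]
[[0,14],[1,0],[24,5],[30,0],[43,4],[47,0]]
[[0,14],[1,0],[24,5],[26,19],[34,0],[43,4],[47,0]]
[[0,14],[1,0],[24,5],[26,19],[34,0],[43,4],[47,0]]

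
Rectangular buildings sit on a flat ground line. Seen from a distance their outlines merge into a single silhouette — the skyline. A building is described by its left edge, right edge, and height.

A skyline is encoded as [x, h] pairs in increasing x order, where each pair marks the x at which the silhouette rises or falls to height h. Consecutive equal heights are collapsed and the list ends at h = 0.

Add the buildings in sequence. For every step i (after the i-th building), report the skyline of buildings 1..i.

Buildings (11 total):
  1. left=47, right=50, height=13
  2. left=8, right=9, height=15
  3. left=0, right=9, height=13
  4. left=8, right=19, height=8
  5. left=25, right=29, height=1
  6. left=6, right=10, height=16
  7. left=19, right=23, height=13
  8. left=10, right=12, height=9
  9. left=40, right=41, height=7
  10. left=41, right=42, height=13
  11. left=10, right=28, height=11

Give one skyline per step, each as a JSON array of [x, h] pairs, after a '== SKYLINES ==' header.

== SKYLINES ==
[[47,13],[50,0]]
[[8,15],[9,0],[47,13],[50,0]]
[[0,13],[8,15],[9,0],[47,13],[50,0]]
[[0,13],[8,15],[9,8],[19,0],[47,13],[50,0]]
[[0,13],[8,15],[9,8],[19,0],[25,1],[29,0],[47,13],[50,0]]
[[0,13],[6,16],[10,8],[19,0],[25,1],[29,0],[47,13],[50,0]]
[[0,13],[6,16],[10,8],[19,13],[23,0],[25,1],[29,0],[47,13],[50,0]]
[[0,13],[6,16],[10,9],[12,8],[19,13],[23,0],[25,1],[29,0],[47,13],[50,0]]
[[0,13],[6,16],[10,9],[12,8],[19,13],[23,0],[25,1],[29,0],[40,7],[41,0],[47,13],[50,0]]
[[0,13],[6,16],[10,9],[12,8],[19,13],[23,0],[25,1],[29,0],[40,7],[41,13],[42,0],[47,13],[50,0]]
[[0,13],[6,16],[10,11],[19,13],[23,11],[28,1],[29,0],[40,7],[41,13],[42,0],[47,13],[50,0]]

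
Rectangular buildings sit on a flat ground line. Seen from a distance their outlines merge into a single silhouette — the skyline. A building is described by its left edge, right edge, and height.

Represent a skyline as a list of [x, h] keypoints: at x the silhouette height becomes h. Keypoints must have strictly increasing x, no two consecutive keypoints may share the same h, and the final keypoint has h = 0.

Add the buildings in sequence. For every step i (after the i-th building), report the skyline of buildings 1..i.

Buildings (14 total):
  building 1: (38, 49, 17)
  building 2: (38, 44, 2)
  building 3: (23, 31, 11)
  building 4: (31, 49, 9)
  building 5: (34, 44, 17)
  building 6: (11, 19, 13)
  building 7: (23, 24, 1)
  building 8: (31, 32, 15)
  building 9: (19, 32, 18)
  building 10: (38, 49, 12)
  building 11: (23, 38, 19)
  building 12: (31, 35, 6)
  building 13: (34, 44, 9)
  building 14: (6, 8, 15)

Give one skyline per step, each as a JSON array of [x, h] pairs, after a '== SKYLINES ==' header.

== SKYLINES ==
[[38,17],[49,0]]
[[38,17],[49,0]]
[[23,11],[31,0],[38,17],[49,0]]
[[23,11],[31,9],[38,17],[49,0]]
[[23,11],[31,9],[34,17],[49,0]]
[[11,13],[19,0],[23,11],[31,9],[34,17],[49,0]]
[[11,13],[19,0],[23,11],[31,9],[34,17],[49,0]]
[[11,13],[19,0],[23,11],[31,15],[32,9],[34,17],[49,0]]
[[11,13],[19,18],[32,9],[34,17],[49,0]]
[[11,13],[19,18],[32,9],[34,17],[49,0]]
[[11,13],[19,18],[23,19],[38,17],[49,0]]
[[11,13],[19,18],[23,19],[38,17],[49,0]]
[[11,13],[19,18],[23,19],[38,17],[49,0]]
[[6,15],[8,0],[11,13],[19,18],[23,19],[38,17],[49,0]]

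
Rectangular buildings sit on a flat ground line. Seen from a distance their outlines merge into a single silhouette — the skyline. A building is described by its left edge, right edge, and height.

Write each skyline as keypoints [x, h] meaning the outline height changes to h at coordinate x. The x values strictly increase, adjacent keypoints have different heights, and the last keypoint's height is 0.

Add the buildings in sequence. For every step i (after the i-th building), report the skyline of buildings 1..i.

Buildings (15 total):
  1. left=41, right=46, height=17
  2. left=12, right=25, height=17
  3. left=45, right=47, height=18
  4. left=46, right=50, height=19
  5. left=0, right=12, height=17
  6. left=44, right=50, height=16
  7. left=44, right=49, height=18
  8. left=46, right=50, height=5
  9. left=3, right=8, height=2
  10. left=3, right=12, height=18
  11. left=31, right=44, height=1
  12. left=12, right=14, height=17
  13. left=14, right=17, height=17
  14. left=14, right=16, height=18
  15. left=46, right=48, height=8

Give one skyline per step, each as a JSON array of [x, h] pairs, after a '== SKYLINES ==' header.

== SKYLINES ==
[[41,17],[46,0]]
[[12,17],[25,0],[41,17],[46,0]]
[[12,17],[25,0],[41,17],[45,18],[47,0]]
[[12,17],[25,0],[41,17],[45,18],[46,19],[50,0]]
[[0,17],[25,0],[41,17],[45,18],[46,19],[50,0]]
[[0,17],[25,0],[41,17],[45,18],[46,19],[50,0]]
[[0,17],[25,0],[41,17],[44,18],[46,19],[50,0]]
[[0,17],[25,0],[41,17],[44,18],[46,19],[50,0]]
[[0,17],[25,0],[41,17],[44,18],[46,19],[50,0]]
[[0,17],[3,18],[12,17],[25,0],[41,17],[44,18],[46,19],[50,0]]
[[0,17],[3,18],[12,17],[25,0],[31,1],[41,17],[44,18],[46,19],[50,0]]
[[0,17],[3,18],[12,17],[25,0],[31,1],[41,17],[44,18],[46,19],[50,0]]
[[0,17],[3,18],[12,17],[25,0],[31,1],[41,17],[44,18],[46,19],[50,0]]
[[0,17],[3,18],[12,17],[14,18],[16,17],[25,0],[31,1],[41,17],[44,18],[46,19],[50,0]]
[[0,17],[3,18],[12,17],[14,18],[16,17],[25,0],[31,1],[41,17],[44,18],[46,19],[50,0]]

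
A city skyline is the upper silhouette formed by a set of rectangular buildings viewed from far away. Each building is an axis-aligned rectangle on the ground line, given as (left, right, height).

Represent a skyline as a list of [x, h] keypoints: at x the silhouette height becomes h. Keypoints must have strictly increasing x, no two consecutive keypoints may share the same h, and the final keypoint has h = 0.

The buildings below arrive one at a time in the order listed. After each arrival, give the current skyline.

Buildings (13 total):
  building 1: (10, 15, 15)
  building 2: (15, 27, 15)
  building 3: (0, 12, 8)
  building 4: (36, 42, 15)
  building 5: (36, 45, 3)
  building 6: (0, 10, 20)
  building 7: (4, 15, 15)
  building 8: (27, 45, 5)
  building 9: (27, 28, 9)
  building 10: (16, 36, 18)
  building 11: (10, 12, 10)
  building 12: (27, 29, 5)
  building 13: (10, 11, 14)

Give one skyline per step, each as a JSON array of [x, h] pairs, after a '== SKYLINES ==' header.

== SKYLINES ==
[[10,15],[15,0]]
[[10,15],[27,0]]
[[0,8],[10,15],[27,0]]
[[0,8],[10,15],[27,0],[36,15],[42,0]]
[[0,8],[10,15],[27,0],[36,15],[42,3],[45,0]]
[[0,20],[10,15],[27,0],[36,15],[42,3],[45,0]]
[[0,20],[10,15],[27,0],[36,15],[42,3],[45,0]]
[[0,20],[10,15],[27,5],[36,15],[42,5],[45,0]]
[[0,20],[10,15],[27,9],[28,5],[36,15],[42,5],[45,0]]
[[0,20],[10,15],[16,18],[36,15],[42,5],[45,0]]
[[0,20],[10,15],[16,18],[36,15],[42,5],[45,0]]
[[0,20],[10,15],[16,18],[36,15],[42,5],[45,0]]
[[0,20],[10,15],[16,18],[36,15],[42,5],[45,0]]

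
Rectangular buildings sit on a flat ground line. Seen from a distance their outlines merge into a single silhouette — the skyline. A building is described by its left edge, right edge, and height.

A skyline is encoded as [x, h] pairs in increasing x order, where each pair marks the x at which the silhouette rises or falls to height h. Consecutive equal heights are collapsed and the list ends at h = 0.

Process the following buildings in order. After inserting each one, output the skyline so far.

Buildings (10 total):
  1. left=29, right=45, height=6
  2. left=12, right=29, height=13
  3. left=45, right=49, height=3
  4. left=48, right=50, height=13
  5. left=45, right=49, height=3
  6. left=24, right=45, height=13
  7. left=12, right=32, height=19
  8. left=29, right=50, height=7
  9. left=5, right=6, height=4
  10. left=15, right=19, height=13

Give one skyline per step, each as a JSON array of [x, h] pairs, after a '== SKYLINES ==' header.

== SKYLINES ==
[[29,6],[45,0]]
[[12,13],[29,6],[45,0]]
[[12,13],[29,6],[45,3],[49,0]]
[[12,13],[29,6],[45,3],[48,13],[50,0]]
[[12,13],[29,6],[45,3],[48,13],[50,0]]
[[12,13],[45,3],[48,13],[50,0]]
[[12,19],[32,13],[45,3],[48,13],[50,0]]
[[12,19],[32,13],[45,7],[48,13],[50,0]]
[[5,4],[6,0],[12,19],[32,13],[45,7],[48,13],[50,0]]
[[5,4],[6,0],[12,19],[32,13],[45,7],[48,13],[50,0]]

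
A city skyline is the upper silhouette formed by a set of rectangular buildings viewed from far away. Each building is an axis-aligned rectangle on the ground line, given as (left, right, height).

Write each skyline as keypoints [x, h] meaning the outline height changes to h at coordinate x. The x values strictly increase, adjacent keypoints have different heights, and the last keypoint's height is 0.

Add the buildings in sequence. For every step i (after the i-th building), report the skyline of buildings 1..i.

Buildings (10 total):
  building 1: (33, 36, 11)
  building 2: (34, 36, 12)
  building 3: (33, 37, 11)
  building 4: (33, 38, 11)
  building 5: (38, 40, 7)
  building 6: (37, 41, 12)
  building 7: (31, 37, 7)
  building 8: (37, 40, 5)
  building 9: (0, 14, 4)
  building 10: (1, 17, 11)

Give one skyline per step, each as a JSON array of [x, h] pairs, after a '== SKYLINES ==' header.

== SKYLINES ==
[[33,11],[36,0]]
[[33,11],[34,12],[36,0]]
[[33,11],[34,12],[36,11],[37,0]]
[[33,11],[34,12],[36,11],[38,0]]
[[33,11],[34,12],[36,11],[38,7],[40,0]]
[[33,11],[34,12],[36,11],[37,12],[41,0]]
[[31,7],[33,11],[34,12],[36,11],[37,12],[41,0]]
[[31,7],[33,11],[34,12],[36,11],[37,12],[41,0]]
[[0,4],[14,0],[31,7],[33,11],[34,12],[36,11],[37,12],[41,0]]
[[0,4],[1,11],[17,0],[31,7],[33,11],[34,12],[36,11],[37,12],[41,0]]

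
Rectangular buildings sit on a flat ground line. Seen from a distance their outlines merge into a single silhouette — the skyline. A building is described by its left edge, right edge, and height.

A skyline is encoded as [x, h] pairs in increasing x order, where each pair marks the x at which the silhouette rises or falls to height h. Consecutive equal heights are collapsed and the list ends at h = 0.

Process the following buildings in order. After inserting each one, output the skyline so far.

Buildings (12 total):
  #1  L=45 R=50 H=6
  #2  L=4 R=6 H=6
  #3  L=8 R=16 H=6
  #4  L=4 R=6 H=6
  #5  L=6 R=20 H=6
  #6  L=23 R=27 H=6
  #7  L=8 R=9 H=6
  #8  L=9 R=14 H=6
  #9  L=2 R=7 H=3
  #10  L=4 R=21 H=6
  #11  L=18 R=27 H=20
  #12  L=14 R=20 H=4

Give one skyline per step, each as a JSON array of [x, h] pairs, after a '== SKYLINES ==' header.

== SKYLINES ==
[[45,6],[50,0]]
[[4,6],[6,0],[45,6],[50,0]]
[[4,6],[6,0],[8,6],[16,0],[45,6],[50,0]]
[[4,6],[6,0],[8,6],[16,0],[45,6],[50,0]]
[[4,6],[20,0],[45,6],[50,0]]
[[4,6],[20,0],[23,6],[27,0],[45,6],[50,0]]
[[4,6],[20,0],[23,6],[27,0],[45,6],[50,0]]
[[4,6],[20,0],[23,6],[27,0],[45,6],[50,0]]
[[2,3],[4,6],[20,0],[23,6],[27,0],[45,6],[50,0]]
[[2,3],[4,6],[21,0],[23,6],[27,0],[45,6],[50,0]]
[[2,3],[4,6],[18,20],[27,0],[45,6],[50,0]]
[[2,3],[4,6],[18,20],[27,0],[45,6],[50,0]]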